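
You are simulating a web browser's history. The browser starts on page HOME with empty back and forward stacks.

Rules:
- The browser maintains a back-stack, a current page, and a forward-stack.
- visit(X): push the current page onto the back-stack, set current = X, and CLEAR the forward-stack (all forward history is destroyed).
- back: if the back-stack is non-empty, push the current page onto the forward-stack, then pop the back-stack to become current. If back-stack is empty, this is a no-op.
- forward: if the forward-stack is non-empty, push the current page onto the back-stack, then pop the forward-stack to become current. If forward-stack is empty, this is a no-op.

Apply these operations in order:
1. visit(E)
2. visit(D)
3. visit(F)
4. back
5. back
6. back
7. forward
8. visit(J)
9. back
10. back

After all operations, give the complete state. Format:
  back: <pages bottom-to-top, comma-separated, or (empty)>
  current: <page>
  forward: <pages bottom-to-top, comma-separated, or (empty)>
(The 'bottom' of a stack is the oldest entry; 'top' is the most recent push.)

After 1 (visit(E)): cur=E back=1 fwd=0
After 2 (visit(D)): cur=D back=2 fwd=0
After 3 (visit(F)): cur=F back=3 fwd=0
After 4 (back): cur=D back=2 fwd=1
After 5 (back): cur=E back=1 fwd=2
After 6 (back): cur=HOME back=0 fwd=3
After 7 (forward): cur=E back=1 fwd=2
After 8 (visit(J)): cur=J back=2 fwd=0
After 9 (back): cur=E back=1 fwd=1
After 10 (back): cur=HOME back=0 fwd=2

Answer: back: (empty)
current: HOME
forward: J,E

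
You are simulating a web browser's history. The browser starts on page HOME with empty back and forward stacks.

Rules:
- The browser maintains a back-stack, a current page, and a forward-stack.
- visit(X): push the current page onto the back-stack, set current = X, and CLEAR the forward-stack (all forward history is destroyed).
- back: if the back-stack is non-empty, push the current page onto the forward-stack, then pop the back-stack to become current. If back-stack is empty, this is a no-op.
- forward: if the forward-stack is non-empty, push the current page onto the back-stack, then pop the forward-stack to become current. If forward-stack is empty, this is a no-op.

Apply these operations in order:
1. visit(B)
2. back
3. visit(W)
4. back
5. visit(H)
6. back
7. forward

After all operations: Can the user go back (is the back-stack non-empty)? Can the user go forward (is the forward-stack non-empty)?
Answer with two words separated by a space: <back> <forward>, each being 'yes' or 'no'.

Answer: yes no

Derivation:
After 1 (visit(B)): cur=B back=1 fwd=0
After 2 (back): cur=HOME back=0 fwd=1
After 3 (visit(W)): cur=W back=1 fwd=0
After 4 (back): cur=HOME back=0 fwd=1
After 5 (visit(H)): cur=H back=1 fwd=0
After 6 (back): cur=HOME back=0 fwd=1
After 7 (forward): cur=H back=1 fwd=0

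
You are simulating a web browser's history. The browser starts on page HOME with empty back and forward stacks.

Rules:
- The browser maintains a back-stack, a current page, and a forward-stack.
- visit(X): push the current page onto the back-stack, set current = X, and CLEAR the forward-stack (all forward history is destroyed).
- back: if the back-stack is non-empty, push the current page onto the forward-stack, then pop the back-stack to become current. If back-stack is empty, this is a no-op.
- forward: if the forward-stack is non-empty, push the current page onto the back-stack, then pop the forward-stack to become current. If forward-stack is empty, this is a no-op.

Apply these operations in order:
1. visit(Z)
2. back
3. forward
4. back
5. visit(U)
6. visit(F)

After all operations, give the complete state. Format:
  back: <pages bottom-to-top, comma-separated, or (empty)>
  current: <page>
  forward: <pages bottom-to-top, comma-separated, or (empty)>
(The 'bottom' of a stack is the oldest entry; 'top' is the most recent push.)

After 1 (visit(Z)): cur=Z back=1 fwd=0
After 2 (back): cur=HOME back=0 fwd=1
After 3 (forward): cur=Z back=1 fwd=0
After 4 (back): cur=HOME back=0 fwd=1
After 5 (visit(U)): cur=U back=1 fwd=0
After 6 (visit(F)): cur=F back=2 fwd=0

Answer: back: HOME,U
current: F
forward: (empty)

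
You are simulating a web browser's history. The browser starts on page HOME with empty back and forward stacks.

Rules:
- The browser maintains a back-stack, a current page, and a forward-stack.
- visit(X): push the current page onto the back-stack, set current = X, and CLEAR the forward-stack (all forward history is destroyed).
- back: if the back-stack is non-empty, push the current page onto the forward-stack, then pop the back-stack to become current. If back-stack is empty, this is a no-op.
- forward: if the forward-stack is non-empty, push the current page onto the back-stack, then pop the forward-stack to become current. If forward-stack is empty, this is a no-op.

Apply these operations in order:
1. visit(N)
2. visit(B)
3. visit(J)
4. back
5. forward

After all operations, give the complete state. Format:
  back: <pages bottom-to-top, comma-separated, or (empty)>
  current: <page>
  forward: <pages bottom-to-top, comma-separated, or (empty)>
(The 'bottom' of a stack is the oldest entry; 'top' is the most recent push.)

After 1 (visit(N)): cur=N back=1 fwd=0
After 2 (visit(B)): cur=B back=2 fwd=0
After 3 (visit(J)): cur=J back=3 fwd=0
After 4 (back): cur=B back=2 fwd=1
After 5 (forward): cur=J back=3 fwd=0

Answer: back: HOME,N,B
current: J
forward: (empty)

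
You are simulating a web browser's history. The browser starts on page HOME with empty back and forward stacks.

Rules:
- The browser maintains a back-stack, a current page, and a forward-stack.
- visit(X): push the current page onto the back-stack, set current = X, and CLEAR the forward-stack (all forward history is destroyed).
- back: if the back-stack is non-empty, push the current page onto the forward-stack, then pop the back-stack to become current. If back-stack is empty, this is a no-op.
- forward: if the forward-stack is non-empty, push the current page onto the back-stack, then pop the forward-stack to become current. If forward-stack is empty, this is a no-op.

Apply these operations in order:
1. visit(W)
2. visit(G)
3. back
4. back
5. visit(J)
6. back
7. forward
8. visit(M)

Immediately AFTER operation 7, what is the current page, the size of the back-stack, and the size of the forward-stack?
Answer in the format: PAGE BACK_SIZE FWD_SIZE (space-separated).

After 1 (visit(W)): cur=W back=1 fwd=0
After 2 (visit(G)): cur=G back=2 fwd=0
After 3 (back): cur=W back=1 fwd=1
After 4 (back): cur=HOME back=0 fwd=2
After 5 (visit(J)): cur=J back=1 fwd=0
After 6 (back): cur=HOME back=0 fwd=1
After 7 (forward): cur=J back=1 fwd=0

J 1 0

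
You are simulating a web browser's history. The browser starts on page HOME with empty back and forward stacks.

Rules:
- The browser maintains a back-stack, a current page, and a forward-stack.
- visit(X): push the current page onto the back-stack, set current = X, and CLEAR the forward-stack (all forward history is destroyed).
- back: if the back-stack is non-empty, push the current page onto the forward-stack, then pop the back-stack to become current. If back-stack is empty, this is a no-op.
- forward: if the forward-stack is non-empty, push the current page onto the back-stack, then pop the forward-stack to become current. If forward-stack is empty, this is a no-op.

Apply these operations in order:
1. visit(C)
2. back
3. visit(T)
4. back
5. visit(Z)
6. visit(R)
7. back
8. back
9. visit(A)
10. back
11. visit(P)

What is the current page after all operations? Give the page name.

Answer: P

Derivation:
After 1 (visit(C)): cur=C back=1 fwd=0
After 2 (back): cur=HOME back=0 fwd=1
After 3 (visit(T)): cur=T back=1 fwd=0
After 4 (back): cur=HOME back=0 fwd=1
After 5 (visit(Z)): cur=Z back=1 fwd=0
After 6 (visit(R)): cur=R back=2 fwd=0
After 7 (back): cur=Z back=1 fwd=1
After 8 (back): cur=HOME back=0 fwd=2
After 9 (visit(A)): cur=A back=1 fwd=0
After 10 (back): cur=HOME back=0 fwd=1
After 11 (visit(P)): cur=P back=1 fwd=0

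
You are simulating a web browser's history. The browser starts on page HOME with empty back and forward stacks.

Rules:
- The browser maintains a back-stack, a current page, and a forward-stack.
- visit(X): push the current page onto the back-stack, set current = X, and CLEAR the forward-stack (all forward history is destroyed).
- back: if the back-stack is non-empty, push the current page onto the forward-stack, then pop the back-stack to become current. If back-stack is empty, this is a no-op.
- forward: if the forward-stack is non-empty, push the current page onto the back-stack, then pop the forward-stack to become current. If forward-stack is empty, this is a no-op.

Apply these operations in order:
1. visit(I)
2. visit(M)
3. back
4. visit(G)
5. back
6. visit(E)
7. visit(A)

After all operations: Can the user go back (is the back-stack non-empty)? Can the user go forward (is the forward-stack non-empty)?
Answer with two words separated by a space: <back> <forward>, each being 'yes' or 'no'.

Answer: yes no

Derivation:
After 1 (visit(I)): cur=I back=1 fwd=0
After 2 (visit(M)): cur=M back=2 fwd=0
After 3 (back): cur=I back=1 fwd=1
After 4 (visit(G)): cur=G back=2 fwd=0
After 5 (back): cur=I back=1 fwd=1
After 6 (visit(E)): cur=E back=2 fwd=0
After 7 (visit(A)): cur=A back=3 fwd=0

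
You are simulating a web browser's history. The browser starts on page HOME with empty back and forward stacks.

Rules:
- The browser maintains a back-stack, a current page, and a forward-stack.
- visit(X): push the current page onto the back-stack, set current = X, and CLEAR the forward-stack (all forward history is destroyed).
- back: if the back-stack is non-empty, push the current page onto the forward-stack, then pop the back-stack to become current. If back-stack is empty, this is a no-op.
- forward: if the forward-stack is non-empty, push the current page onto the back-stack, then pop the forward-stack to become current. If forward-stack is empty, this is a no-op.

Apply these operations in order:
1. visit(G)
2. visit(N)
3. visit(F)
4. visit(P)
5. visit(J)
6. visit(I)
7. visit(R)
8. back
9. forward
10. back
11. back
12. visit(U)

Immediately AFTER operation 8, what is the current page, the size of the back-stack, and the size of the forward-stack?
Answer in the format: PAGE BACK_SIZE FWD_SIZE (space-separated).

After 1 (visit(G)): cur=G back=1 fwd=0
After 2 (visit(N)): cur=N back=2 fwd=0
After 3 (visit(F)): cur=F back=3 fwd=0
After 4 (visit(P)): cur=P back=4 fwd=0
After 5 (visit(J)): cur=J back=5 fwd=0
After 6 (visit(I)): cur=I back=6 fwd=0
After 7 (visit(R)): cur=R back=7 fwd=0
After 8 (back): cur=I back=6 fwd=1

I 6 1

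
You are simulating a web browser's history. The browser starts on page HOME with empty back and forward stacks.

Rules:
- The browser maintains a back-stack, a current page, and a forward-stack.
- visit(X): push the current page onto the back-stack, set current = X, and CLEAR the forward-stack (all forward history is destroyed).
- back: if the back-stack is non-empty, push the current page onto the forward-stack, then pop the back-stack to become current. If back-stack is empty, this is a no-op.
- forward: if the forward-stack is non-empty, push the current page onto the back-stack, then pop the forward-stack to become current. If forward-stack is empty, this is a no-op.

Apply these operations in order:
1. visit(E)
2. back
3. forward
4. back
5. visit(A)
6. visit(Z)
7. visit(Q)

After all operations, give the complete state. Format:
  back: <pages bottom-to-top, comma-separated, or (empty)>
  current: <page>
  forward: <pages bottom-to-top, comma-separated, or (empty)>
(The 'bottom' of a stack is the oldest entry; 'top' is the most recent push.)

After 1 (visit(E)): cur=E back=1 fwd=0
After 2 (back): cur=HOME back=0 fwd=1
After 3 (forward): cur=E back=1 fwd=0
After 4 (back): cur=HOME back=0 fwd=1
After 5 (visit(A)): cur=A back=1 fwd=0
After 6 (visit(Z)): cur=Z back=2 fwd=0
After 7 (visit(Q)): cur=Q back=3 fwd=0

Answer: back: HOME,A,Z
current: Q
forward: (empty)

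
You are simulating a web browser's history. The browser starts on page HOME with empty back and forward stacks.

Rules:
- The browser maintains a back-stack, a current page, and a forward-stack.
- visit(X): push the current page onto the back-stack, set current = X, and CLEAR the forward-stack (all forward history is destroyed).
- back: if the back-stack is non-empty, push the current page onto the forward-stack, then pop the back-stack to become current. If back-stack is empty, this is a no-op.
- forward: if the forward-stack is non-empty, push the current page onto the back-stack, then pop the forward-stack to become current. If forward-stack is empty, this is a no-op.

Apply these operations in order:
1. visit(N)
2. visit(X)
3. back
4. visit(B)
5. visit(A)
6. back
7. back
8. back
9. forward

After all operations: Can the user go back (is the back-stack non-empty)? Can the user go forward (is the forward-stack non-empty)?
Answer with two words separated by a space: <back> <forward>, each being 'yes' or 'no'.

Answer: yes yes

Derivation:
After 1 (visit(N)): cur=N back=1 fwd=0
After 2 (visit(X)): cur=X back=2 fwd=0
After 3 (back): cur=N back=1 fwd=1
After 4 (visit(B)): cur=B back=2 fwd=0
After 5 (visit(A)): cur=A back=3 fwd=0
After 6 (back): cur=B back=2 fwd=1
After 7 (back): cur=N back=1 fwd=2
After 8 (back): cur=HOME back=0 fwd=3
After 9 (forward): cur=N back=1 fwd=2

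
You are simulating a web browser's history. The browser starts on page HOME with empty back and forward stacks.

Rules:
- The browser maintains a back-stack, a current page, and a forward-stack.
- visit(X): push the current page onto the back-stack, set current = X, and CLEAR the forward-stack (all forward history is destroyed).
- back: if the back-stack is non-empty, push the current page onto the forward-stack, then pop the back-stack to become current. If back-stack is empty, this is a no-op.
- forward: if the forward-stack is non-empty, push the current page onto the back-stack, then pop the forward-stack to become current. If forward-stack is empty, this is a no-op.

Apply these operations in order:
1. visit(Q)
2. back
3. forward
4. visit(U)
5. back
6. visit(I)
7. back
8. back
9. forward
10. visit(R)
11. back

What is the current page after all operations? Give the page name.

Answer: Q

Derivation:
After 1 (visit(Q)): cur=Q back=1 fwd=0
After 2 (back): cur=HOME back=0 fwd=1
After 3 (forward): cur=Q back=1 fwd=0
After 4 (visit(U)): cur=U back=2 fwd=0
After 5 (back): cur=Q back=1 fwd=1
After 6 (visit(I)): cur=I back=2 fwd=0
After 7 (back): cur=Q back=1 fwd=1
After 8 (back): cur=HOME back=0 fwd=2
After 9 (forward): cur=Q back=1 fwd=1
After 10 (visit(R)): cur=R back=2 fwd=0
After 11 (back): cur=Q back=1 fwd=1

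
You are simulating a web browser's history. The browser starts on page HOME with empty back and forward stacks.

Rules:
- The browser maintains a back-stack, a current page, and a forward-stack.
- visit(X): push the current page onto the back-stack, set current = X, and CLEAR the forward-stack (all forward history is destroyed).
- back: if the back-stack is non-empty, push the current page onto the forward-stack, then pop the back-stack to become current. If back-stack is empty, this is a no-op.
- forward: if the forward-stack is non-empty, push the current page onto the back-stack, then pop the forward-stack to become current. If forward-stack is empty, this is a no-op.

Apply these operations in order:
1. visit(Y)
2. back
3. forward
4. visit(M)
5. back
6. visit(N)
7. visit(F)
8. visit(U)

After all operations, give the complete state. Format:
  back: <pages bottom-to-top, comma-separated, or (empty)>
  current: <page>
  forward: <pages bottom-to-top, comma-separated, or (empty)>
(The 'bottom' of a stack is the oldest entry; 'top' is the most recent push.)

Answer: back: HOME,Y,N,F
current: U
forward: (empty)

Derivation:
After 1 (visit(Y)): cur=Y back=1 fwd=0
After 2 (back): cur=HOME back=0 fwd=1
After 3 (forward): cur=Y back=1 fwd=0
After 4 (visit(M)): cur=M back=2 fwd=0
After 5 (back): cur=Y back=1 fwd=1
After 6 (visit(N)): cur=N back=2 fwd=0
After 7 (visit(F)): cur=F back=3 fwd=0
After 8 (visit(U)): cur=U back=4 fwd=0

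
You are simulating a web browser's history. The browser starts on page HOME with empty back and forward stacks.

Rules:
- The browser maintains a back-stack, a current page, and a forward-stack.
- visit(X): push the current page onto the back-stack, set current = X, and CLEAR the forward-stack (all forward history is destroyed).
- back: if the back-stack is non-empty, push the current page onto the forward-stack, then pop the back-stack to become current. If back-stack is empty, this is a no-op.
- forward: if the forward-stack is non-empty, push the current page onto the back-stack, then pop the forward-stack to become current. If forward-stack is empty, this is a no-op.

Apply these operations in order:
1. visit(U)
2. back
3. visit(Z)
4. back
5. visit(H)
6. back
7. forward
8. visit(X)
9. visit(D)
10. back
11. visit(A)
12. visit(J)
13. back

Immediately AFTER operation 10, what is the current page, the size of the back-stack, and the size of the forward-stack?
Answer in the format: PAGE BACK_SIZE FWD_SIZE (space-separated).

After 1 (visit(U)): cur=U back=1 fwd=0
After 2 (back): cur=HOME back=0 fwd=1
After 3 (visit(Z)): cur=Z back=1 fwd=0
After 4 (back): cur=HOME back=0 fwd=1
After 5 (visit(H)): cur=H back=1 fwd=0
After 6 (back): cur=HOME back=0 fwd=1
After 7 (forward): cur=H back=1 fwd=0
After 8 (visit(X)): cur=X back=2 fwd=0
After 9 (visit(D)): cur=D back=3 fwd=0
After 10 (back): cur=X back=2 fwd=1

X 2 1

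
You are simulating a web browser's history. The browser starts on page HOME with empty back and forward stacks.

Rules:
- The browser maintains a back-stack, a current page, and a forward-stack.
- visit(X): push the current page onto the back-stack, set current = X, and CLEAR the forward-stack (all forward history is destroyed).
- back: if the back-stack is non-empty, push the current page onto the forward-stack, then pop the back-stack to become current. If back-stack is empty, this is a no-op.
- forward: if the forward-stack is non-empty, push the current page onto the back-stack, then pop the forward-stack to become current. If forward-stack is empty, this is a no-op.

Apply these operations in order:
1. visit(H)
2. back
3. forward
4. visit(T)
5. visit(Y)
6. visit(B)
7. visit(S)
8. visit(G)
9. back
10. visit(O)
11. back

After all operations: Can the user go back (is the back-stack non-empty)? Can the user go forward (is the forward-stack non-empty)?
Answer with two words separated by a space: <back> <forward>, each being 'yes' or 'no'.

Answer: yes yes

Derivation:
After 1 (visit(H)): cur=H back=1 fwd=0
After 2 (back): cur=HOME back=0 fwd=1
After 3 (forward): cur=H back=1 fwd=0
After 4 (visit(T)): cur=T back=2 fwd=0
After 5 (visit(Y)): cur=Y back=3 fwd=0
After 6 (visit(B)): cur=B back=4 fwd=0
After 7 (visit(S)): cur=S back=5 fwd=0
After 8 (visit(G)): cur=G back=6 fwd=0
After 9 (back): cur=S back=5 fwd=1
After 10 (visit(O)): cur=O back=6 fwd=0
After 11 (back): cur=S back=5 fwd=1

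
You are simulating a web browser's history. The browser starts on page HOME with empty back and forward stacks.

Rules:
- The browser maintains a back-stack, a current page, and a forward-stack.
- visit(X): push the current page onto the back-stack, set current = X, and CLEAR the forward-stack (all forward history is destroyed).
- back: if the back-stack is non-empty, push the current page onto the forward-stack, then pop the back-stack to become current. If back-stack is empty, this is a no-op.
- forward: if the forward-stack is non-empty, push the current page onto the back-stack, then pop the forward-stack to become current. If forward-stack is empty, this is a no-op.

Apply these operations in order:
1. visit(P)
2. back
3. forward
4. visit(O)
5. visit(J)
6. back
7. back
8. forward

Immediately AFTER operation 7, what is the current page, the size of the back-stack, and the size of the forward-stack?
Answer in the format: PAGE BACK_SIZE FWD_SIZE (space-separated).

After 1 (visit(P)): cur=P back=1 fwd=0
After 2 (back): cur=HOME back=0 fwd=1
After 3 (forward): cur=P back=1 fwd=0
After 4 (visit(O)): cur=O back=2 fwd=0
After 5 (visit(J)): cur=J back=3 fwd=0
After 6 (back): cur=O back=2 fwd=1
After 7 (back): cur=P back=1 fwd=2

P 1 2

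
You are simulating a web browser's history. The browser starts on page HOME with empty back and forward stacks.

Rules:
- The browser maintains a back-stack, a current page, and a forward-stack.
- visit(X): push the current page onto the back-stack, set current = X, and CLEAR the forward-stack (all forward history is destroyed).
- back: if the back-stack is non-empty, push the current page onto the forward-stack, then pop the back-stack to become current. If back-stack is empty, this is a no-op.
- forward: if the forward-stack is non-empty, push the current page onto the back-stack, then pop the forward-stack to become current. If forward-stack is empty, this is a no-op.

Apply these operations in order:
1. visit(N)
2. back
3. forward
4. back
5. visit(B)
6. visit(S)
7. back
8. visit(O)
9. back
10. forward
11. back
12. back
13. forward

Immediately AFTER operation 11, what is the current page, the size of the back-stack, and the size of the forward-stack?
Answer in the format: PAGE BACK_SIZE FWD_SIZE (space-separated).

After 1 (visit(N)): cur=N back=1 fwd=0
After 2 (back): cur=HOME back=0 fwd=1
After 3 (forward): cur=N back=1 fwd=0
After 4 (back): cur=HOME back=0 fwd=1
After 5 (visit(B)): cur=B back=1 fwd=0
After 6 (visit(S)): cur=S back=2 fwd=0
After 7 (back): cur=B back=1 fwd=1
After 8 (visit(O)): cur=O back=2 fwd=0
After 9 (back): cur=B back=1 fwd=1
After 10 (forward): cur=O back=2 fwd=0
After 11 (back): cur=B back=1 fwd=1

B 1 1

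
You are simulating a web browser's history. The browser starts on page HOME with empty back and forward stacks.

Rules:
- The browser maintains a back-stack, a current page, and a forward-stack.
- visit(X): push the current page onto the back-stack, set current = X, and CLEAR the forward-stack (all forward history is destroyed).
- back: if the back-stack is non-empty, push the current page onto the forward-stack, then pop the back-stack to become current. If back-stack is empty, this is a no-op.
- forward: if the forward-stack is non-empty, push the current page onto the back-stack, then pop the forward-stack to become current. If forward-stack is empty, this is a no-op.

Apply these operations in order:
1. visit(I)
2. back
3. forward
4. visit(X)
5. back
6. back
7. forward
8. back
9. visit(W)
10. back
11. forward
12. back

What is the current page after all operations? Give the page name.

After 1 (visit(I)): cur=I back=1 fwd=0
After 2 (back): cur=HOME back=0 fwd=1
After 3 (forward): cur=I back=1 fwd=0
After 4 (visit(X)): cur=X back=2 fwd=0
After 5 (back): cur=I back=1 fwd=1
After 6 (back): cur=HOME back=0 fwd=2
After 7 (forward): cur=I back=1 fwd=1
After 8 (back): cur=HOME back=0 fwd=2
After 9 (visit(W)): cur=W back=1 fwd=0
After 10 (back): cur=HOME back=0 fwd=1
After 11 (forward): cur=W back=1 fwd=0
After 12 (back): cur=HOME back=0 fwd=1

Answer: HOME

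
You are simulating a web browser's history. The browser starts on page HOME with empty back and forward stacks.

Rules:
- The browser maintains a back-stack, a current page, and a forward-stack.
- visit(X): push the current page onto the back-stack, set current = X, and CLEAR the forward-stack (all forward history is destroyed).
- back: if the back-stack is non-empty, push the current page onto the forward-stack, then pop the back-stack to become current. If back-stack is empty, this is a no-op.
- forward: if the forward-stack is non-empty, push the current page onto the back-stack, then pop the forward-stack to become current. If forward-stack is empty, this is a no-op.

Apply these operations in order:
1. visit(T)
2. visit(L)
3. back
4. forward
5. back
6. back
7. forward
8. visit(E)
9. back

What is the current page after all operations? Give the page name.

After 1 (visit(T)): cur=T back=1 fwd=0
After 2 (visit(L)): cur=L back=2 fwd=0
After 3 (back): cur=T back=1 fwd=1
After 4 (forward): cur=L back=2 fwd=0
After 5 (back): cur=T back=1 fwd=1
After 6 (back): cur=HOME back=0 fwd=2
After 7 (forward): cur=T back=1 fwd=1
After 8 (visit(E)): cur=E back=2 fwd=0
After 9 (back): cur=T back=1 fwd=1

Answer: T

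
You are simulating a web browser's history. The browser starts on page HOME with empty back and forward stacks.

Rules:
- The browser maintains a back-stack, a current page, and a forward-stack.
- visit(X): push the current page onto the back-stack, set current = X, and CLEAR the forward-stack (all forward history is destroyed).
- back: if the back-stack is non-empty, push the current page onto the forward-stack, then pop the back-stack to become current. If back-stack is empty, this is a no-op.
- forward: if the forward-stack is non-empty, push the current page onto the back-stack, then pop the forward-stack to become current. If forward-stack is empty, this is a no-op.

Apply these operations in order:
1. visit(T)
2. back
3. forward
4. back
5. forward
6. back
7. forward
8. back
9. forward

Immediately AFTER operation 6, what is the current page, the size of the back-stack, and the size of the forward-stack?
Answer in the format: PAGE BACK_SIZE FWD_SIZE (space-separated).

After 1 (visit(T)): cur=T back=1 fwd=0
After 2 (back): cur=HOME back=0 fwd=1
After 3 (forward): cur=T back=1 fwd=0
After 4 (back): cur=HOME back=0 fwd=1
After 5 (forward): cur=T back=1 fwd=0
After 6 (back): cur=HOME back=0 fwd=1

HOME 0 1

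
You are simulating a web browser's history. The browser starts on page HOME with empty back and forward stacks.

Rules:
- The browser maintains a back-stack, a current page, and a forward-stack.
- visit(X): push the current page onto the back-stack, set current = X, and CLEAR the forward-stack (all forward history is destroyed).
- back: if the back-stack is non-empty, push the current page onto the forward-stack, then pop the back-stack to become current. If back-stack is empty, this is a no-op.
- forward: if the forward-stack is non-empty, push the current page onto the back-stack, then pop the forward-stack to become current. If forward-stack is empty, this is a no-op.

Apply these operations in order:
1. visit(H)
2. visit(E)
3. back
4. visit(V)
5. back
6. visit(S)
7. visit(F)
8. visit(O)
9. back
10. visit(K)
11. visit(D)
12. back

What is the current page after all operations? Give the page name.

Answer: K

Derivation:
After 1 (visit(H)): cur=H back=1 fwd=0
After 2 (visit(E)): cur=E back=2 fwd=0
After 3 (back): cur=H back=1 fwd=1
After 4 (visit(V)): cur=V back=2 fwd=0
After 5 (back): cur=H back=1 fwd=1
After 6 (visit(S)): cur=S back=2 fwd=0
After 7 (visit(F)): cur=F back=3 fwd=0
After 8 (visit(O)): cur=O back=4 fwd=0
After 9 (back): cur=F back=3 fwd=1
After 10 (visit(K)): cur=K back=4 fwd=0
After 11 (visit(D)): cur=D back=5 fwd=0
After 12 (back): cur=K back=4 fwd=1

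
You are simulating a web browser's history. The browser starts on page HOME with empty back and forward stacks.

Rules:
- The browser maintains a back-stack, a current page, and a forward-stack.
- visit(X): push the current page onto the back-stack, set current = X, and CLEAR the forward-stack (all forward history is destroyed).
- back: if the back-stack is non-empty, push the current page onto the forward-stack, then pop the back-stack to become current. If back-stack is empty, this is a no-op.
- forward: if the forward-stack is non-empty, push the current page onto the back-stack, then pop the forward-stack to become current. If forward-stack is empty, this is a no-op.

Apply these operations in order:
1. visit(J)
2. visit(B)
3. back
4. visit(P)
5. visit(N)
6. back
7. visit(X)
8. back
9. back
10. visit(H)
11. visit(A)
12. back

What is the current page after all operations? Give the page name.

After 1 (visit(J)): cur=J back=1 fwd=0
After 2 (visit(B)): cur=B back=2 fwd=0
After 3 (back): cur=J back=1 fwd=1
After 4 (visit(P)): cur=P back=2 fwd=0
After 5 (visit(N)): cur=N back=3 fwd=0
After 6 (back): cur=P back=2 fwd=1
After 7 (visit(X)): cur=X back=3 fwd=0
After 8 (back): cur=P back=2 fwd=1
After 9 (back): cur=J back=1 fwd=2
After 10 (visit(H)): cur=H back=2 fwd=0
After 11 (visit(A)): cur=A back=3 fwd=0
After 12 (back): cur=H back=2 fwd=1

Answer: H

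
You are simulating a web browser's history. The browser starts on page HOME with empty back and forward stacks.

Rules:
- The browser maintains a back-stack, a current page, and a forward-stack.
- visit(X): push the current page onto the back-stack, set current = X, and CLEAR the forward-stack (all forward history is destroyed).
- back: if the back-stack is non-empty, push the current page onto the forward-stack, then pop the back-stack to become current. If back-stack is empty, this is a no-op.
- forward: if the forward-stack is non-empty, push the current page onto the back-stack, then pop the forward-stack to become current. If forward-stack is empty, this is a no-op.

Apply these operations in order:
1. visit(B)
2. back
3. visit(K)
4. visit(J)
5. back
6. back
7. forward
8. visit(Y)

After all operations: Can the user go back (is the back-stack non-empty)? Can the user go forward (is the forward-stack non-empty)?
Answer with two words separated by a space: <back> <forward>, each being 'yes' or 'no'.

After 1 (visit(B)): cur=B back=1 fwd=0
After 2 (back): cur=HOME back=0 fwd=1
After 3 (visit(K)): cur=K back=1 fwd=0
After 4 (visit(J)): cur=J back=2 fwd=0
After 5 (back): cur=K back=1 fwd=1
After 6 (back): cur=HOME back=0 fwd=2
After 7 (forward): cur=K back=1 fwd=1
After 8 (visit(Y)): cur=Y back=2 fwd=0

Answer: yes no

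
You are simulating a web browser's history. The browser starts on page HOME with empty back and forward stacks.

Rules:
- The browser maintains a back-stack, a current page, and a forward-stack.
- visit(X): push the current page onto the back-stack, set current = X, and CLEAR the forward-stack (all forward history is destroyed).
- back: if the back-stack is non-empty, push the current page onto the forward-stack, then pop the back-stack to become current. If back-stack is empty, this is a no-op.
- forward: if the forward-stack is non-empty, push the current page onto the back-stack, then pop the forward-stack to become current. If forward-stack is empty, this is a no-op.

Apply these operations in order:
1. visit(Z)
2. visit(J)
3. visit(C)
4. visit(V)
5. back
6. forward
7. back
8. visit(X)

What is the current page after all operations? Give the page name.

After 1 (visit(Z)): cur=Z back=1 fwd=0
After 2 (visit(J)): cur=J back=2 fwd=0
After 3 (visit(C)): cur=C back=3 fwd=0
After 4 (visit(V)): cur=V back=4 fwd=0
After 5 (back): cur=C back=3 fwd=1
After 6 (forward): cur=V back=4 fwd=0
After 7 (back): cur=C back=3 fwd=1
After 8 (visit(X)): cur=X back=4 fwd=0

Answer: X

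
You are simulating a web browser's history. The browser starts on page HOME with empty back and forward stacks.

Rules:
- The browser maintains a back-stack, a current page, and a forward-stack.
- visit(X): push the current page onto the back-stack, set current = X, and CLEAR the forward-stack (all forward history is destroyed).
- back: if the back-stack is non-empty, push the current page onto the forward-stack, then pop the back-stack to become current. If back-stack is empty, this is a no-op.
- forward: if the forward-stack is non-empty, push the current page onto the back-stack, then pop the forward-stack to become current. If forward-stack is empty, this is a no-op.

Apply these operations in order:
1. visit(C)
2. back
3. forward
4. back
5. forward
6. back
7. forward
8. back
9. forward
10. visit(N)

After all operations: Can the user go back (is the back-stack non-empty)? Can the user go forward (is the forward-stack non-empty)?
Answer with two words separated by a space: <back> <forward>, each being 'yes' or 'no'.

Answer: yes no

Derivation:
After 1 (visit(C)): cur=C back=1 fwd=0
After 2 (back): cur=HOME back=0 fwd=1
After 3 (forward): cur=C back=1 fwd=0
After 4 (back): cur=HOME back=0 fwd=1
After 5 (forward): cur=C back=1 fwd=0
After 6 (back): cur=HOME back=0 fwd=1
After 7 (forward): cur=C back=1 fwd=0
After 8 (back): cur=HOME back=0 fwd=1
After 9 (forward): cur=C back=1 fwd=0
After 10 (visit(N)): cur=N back=2 fwd=0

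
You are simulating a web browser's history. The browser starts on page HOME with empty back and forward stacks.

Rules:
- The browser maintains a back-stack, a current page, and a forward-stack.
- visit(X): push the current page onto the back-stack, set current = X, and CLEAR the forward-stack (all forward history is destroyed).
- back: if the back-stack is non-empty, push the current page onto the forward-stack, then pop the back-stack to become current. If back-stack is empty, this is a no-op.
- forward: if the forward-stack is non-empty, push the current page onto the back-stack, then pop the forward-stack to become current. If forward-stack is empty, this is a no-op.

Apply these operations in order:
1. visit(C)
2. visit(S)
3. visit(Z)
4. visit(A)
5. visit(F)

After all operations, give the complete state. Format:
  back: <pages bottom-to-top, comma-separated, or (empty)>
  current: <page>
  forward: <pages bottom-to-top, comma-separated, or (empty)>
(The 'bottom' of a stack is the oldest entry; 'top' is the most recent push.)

Answer: back: HOME,C,S,Z,A
current: F
forward: (empty)

Derivation:
After 1 (visit(C)): cur=C back=1 fwd=0
After 2 (visit(S)): cur=S back=2 fwd=0
After 3 (visit(Z)): cur=Z back=3 fwd=0
After 4 (visit(A)): cur=A back=4 fwd=0
After 5 (visit(F)): cur=F back=5 fwd=0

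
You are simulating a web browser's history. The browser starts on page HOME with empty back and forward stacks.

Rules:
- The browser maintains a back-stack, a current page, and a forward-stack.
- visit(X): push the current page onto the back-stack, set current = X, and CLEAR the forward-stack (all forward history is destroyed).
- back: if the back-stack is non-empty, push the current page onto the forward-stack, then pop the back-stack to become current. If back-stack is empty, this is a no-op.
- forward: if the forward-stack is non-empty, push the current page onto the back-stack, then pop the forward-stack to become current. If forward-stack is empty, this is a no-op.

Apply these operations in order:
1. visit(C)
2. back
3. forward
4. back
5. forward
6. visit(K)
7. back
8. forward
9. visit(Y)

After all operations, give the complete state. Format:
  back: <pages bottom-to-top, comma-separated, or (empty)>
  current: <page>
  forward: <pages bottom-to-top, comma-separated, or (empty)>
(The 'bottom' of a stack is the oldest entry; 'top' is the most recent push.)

After 1 (visit(C)): cur=C back=1 fwd=0
After 2 (back): cur=HOME back=0 fwd=1
After 3 (forward): cur=C back=1 fwd=0
After 4 (back): cur=HOME back=0 fwd=1
After 5 (forward): cur=C back=1 fwd=0
After 6 (visit(K)): cur=K back=2 fwd=0
After 7 (back): cur=C back=1 fwd=1
After 8 (forward): cur=K back=2 fwd=0
After 9 (visit(Y)): cur=Y back=3 fwd=0

Answer: back: HOME,C,K
current: Y
forward: (empty)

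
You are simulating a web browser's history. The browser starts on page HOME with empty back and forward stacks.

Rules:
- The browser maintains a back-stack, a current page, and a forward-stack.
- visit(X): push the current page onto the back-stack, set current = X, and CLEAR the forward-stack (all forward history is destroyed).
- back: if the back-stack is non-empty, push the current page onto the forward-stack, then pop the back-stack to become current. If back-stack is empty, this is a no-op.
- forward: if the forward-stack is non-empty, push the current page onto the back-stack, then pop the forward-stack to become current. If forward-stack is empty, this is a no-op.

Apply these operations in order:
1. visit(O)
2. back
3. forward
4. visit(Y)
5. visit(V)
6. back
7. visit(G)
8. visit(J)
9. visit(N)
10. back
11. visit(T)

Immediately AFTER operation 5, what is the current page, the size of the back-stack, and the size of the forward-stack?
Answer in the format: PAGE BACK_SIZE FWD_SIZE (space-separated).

After 1 (visit(O)): cur=O back=1 fwd=0
After 2 (back): cur=HOME back=0 fwd=1
After 3 (forward): cur=O back=1 fwd=0
After 4 (visit(Y)): cur=Y back=2 fwd=0
After 5 (visit(V)): cur=V back=3 fwd=0

V 3 0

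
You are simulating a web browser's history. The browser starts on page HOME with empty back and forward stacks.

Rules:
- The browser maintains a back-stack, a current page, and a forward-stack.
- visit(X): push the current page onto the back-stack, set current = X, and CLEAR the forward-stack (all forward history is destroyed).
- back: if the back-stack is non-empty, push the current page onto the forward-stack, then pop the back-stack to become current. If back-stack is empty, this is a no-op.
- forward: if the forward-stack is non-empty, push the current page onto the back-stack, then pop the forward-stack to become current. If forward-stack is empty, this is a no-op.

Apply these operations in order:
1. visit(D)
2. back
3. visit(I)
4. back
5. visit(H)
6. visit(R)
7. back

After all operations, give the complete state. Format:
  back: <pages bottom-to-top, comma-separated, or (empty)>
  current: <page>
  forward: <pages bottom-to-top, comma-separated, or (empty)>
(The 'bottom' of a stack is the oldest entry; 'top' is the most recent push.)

Answer: back: HOME
current: H
forward: R

Derivation:
After 1 (visit(D)): cur=D back=1 fwd=0
After 2 (back): cur=HOME back=0 fwd=1
After 3 (visit(I)): cur=I back=1 fwd=0
After 4 (back): cur=HOME back=0 fwd=1
After 5 (visit(H)): cur=H back=1 fwd=0
After 6 (visit(R)): cur=R back=2 fwd=0
After 7 (back): cur=H back=1 fwd=1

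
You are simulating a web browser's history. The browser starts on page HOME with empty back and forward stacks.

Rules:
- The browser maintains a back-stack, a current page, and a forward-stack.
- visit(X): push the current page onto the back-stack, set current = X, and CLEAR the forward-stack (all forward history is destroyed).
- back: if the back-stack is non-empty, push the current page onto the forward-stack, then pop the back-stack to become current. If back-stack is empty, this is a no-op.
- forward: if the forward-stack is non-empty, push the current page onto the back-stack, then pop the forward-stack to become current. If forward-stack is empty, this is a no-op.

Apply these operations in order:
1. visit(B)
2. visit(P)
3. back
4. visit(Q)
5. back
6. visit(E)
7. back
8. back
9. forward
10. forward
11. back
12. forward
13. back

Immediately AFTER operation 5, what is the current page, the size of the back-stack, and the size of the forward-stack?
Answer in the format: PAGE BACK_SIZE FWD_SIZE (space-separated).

After 1 (visit(B)): cur=B back=1 fwd=0
After 2 (visit(P)): cur=P back=2 fwd=0
After 3 (back): cur=B back=1 fwd=1
After 4 (visit(Q)): cur=Q back=2 fwd=0
After 5 (back): cur=B back=1 fwd=1

B 1 1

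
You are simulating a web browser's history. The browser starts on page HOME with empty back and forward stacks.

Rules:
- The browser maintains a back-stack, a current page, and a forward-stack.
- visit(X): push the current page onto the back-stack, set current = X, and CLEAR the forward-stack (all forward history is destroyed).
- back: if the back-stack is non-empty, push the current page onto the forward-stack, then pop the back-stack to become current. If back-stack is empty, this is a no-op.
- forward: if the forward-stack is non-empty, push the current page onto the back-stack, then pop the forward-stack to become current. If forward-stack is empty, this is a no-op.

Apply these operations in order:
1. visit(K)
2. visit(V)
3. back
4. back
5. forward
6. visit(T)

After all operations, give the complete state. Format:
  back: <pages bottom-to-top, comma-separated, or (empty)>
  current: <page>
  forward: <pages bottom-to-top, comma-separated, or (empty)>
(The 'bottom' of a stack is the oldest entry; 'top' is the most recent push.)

After 1 (visit(K)): cur=K back=1 fwd=0
After 2 (visit(V)): cur=V back=2 fwd=0
After 3 (back): cur=K back=1 fwd=1
After 4 (back): cur=HOME back=0 fwd=2
After 5 (forward): cur=K back=1 fwd=1
After 6 (visit(T)): cur=T back=2 fwd=0

Answer: back: HOME,K
current: T
forward: (empty)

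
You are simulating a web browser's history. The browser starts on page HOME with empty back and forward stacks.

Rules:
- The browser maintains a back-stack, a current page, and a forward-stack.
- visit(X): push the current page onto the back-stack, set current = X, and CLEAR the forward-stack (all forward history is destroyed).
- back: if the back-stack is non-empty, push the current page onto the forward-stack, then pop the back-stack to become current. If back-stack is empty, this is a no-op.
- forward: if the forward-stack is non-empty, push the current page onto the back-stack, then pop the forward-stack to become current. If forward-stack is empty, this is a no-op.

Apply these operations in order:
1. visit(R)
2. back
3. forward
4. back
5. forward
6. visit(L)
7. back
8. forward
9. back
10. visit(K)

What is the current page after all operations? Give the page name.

Answer: K

Derivation:
After 1 (visit(R)): cur=R back=1 fwd=0
After 2 (back): cur=HOME back=0 fwd=1
After 3 (forward): cur=R back=1 fwd=0
After 4 (back): cur=HOME back=0 fwd=1
After 5 (forward): cur=R back=1 fwd=0
After 6 (visit(L)): cur=L back=2 fwd=0
After 7 (back): cur=R back=1 fwd=1
After 8 (forward): cur=L back=2 fwd=0
After 9 (back): cur=R back=1 fwd=1
After 10 (visit(K)): cur=K back=2 fwd=0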